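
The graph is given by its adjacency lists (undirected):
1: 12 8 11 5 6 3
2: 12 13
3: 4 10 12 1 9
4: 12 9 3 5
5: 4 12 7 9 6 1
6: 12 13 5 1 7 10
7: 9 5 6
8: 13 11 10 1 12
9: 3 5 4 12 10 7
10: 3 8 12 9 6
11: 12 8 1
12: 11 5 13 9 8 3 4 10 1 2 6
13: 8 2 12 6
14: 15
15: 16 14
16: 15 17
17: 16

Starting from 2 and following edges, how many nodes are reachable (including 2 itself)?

BFS from 2 visits: 2, 13, 12, 8, 6, 11, 10, 9, 5, 4, 3, 1, 7
Reachable nodes: 13 of 17 total.

13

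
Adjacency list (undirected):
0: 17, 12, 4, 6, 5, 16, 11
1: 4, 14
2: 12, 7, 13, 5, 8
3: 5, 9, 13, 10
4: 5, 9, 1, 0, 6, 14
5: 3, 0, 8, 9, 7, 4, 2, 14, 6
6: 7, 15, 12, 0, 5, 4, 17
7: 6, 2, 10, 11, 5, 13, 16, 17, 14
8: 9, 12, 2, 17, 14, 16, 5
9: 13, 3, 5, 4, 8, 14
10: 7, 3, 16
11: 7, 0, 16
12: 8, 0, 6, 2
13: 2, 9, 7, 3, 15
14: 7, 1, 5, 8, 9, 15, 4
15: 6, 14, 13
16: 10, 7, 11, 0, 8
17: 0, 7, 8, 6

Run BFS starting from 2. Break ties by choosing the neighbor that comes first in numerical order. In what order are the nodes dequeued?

Visit 2; enqueue 5, 7, 8, 12, 13 → queue [5, 7, 8, 12, 13]
Visit 5; enqueue 0, 3, 4, 6, 9, 14 → queue [7, 8, 12, 13, 0, 3, 4, 6, 9, 14]
Visit 7; enqueue 10, 11, 16, 17 → queue [8, 12, 13, 0, 3, 4, 6, 9, 14, 10, 11, 16, 17]
Visit 8 → queue [12, 13, 0, 3, 4, 6, 9, 14, 10, 11, 16, 17]
Visit 12 → queue [13, 0, 3, 4, 6, 9, 14, 10, 11, 16, 17]
Visit 13; enqueue 15 → queue [0, 3, 4, 6, 9, 14, 10, 11, 16, 17, 15]
Visit 0 → queue [3, 4, 6, 9, 14, 10, 11, 16, 17, 15]
Visit 3 → queue [4, 6, 9, 14, 10, 11, 16, 17, 15]
Visit 4; enqueue 1 → queue [6, 9, 14, 10, 11, 16, 17, 15, 1]
Visit 6 → queue [9, 14, 10, 11, 16, 17, 15, 1]
Visit 9 → queue [14, 10, 11, 16, 17, 15, 1]
Visit 14 → queue [10, 11, 16, 17, 15, 1]
Visit 10 → queue [11, 16, 17, 15, 1]
Visit 11 → queue [16, 17, 15, 1]
Visit 16 → queue [17, 15, 1]
Visit 17 → queue [15, 1]
Visit 15 → queue [1]
Visit 1 → queue []

2 -> 5 -> 7 -> 8 -> 12 -> 13 -> 0 -> 3 -> 4 -> 6 -> 9 -> 14 -> 10 -> 11 -> 16 -> 17 -> 15 -> 1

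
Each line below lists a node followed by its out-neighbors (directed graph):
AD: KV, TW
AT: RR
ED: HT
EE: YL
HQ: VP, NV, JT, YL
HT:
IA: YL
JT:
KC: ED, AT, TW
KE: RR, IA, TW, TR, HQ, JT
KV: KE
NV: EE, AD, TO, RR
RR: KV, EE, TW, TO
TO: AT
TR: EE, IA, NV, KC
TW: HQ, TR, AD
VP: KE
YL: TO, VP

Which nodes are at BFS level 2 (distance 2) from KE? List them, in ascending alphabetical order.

AD, EE, KC, KV, NV, TO, VP, YL

Level 0: KE
Level 1: HQ, IA, JT, RR, TR, TW
Level 2: AD, EE, KC, KV, NV, TO, VP, YL
Level 3: AT, ED
Level 4: HT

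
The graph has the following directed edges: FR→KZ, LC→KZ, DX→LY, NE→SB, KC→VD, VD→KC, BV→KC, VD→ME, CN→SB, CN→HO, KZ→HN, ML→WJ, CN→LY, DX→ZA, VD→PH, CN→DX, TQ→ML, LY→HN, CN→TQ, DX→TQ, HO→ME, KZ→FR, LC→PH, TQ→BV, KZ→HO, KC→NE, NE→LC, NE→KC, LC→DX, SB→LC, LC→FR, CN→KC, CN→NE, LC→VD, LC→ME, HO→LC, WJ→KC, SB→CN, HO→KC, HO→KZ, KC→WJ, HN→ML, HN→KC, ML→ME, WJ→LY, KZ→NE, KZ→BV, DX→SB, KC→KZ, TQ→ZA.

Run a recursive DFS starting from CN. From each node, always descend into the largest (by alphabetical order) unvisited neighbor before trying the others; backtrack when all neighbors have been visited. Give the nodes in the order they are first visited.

CN, TQ, ZA, ML, WJ, LY, HN, KC, VD, PH, ME, NE, SB, LC, KZ, HO, FR, BV, DX

Visit CN
CN → TQ
TQ → ZA
TQ → ML
ML → WJ
WJ → LY
LY → HN
HN → KC
KC → VD
VD → PH
VD → ME
KC → NE
NE → SB
SB → LC
LC → KZ
KZ → HO
KZ → FR
KZ → BV
LC → DX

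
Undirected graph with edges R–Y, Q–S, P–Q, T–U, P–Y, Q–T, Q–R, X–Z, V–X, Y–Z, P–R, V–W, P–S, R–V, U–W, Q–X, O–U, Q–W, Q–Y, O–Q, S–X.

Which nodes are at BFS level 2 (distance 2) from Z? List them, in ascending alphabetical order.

Level 0: Z
Level 1: X, Y
Level 2: P, Q, R, S, V
Level 3: O, T, W
Level 4: U

P, Q, R, S, V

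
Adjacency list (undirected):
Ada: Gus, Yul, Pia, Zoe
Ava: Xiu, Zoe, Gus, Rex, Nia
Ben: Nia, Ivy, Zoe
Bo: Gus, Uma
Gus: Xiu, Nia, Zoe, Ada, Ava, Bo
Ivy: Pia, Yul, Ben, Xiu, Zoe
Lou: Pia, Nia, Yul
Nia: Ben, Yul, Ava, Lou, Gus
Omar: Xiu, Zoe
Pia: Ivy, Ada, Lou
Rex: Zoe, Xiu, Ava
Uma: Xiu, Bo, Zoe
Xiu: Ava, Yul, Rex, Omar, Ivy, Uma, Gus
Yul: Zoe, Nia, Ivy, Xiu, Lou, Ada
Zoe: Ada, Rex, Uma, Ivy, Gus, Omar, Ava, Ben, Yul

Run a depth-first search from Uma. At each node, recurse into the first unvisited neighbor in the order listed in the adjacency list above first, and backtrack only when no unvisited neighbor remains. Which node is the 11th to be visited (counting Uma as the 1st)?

Visit Uma
Uma → Xiu
Xiu → Ava
Ava → Zoe
Zoe → Ada
Ada → Gus
Gus → Nia
Nia → Ben
Ben → Ivy
Ivy → Pia
Pia → Lou
Lou → Yul
Gus → Bo
Zoe → Rex
Zoe → Omar

Visit order: Uma, Xiu, Ava, Zoe, Ada, Gus, Nia, Ben, Ivy, Pia, Lou, Yul, Bo, Rex, Omar

Lou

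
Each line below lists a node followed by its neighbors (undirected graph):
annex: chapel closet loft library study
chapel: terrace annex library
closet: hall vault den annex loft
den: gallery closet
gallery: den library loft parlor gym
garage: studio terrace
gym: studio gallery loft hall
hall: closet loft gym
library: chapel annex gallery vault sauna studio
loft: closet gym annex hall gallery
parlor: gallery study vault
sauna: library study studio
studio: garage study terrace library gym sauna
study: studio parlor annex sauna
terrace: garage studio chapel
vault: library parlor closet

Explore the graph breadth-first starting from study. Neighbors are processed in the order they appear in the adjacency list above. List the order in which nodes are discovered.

study -> studio -> parlor -> annex -> sauna -> garage -> terrace -> library -> gym -> gallery -> vault -> chapel -> closet -> loft -> hall -> den

Visit study; enqueue studio, parlor, annex, sauna → queue [studio, parlor, annex, sauna]
Visit studio; enqueue garage, terrace, library, gym → queue [parlor, annex, sauna, garage, terrace, library, gym]
Visit parlor; enqueue gallery, vault → queue [annex, sauna, garage, terrace, library, gym, gallery, vault]
Visit annex; enqueue chapel, closet, loft → queue [sauna, garage, terrace, library, gym, gallery, vault, chapel, closet, loft]
Visit sauna → queue [garage, terrace, library, gym, gallery, vault, chapel, closet, loft]
Visit garage → queue [terrace, library, gym, gallery, vault, chapel, closet, loft]
Visit terrace → queue [library, gym, gallery, vault, chapel, closet, loft]
Visit library → queue [gym, gallery, vault, chapel, closet, loft]
Visit gym; enqueue hall → queue [gallery, vault, chapel, closet, loft, hall]
Visit gallery; enqueue den → queue [vault, chapel, closet, loft, hall, den]
Visit vault → queue [chapel, closet, loft, hall, den]
Visit chapel → queue [closet, loft, hall, den]
Visit closet → queue [loft, hall, den]
Visit loft → queue [hall, den]
Visit hall → queue [den]
Visit den → queue []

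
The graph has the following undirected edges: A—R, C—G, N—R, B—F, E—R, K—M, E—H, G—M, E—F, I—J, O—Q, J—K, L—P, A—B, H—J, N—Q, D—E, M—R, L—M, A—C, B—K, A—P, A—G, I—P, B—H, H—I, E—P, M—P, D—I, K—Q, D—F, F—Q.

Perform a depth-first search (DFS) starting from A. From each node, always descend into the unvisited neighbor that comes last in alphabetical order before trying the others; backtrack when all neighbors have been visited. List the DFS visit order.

Visit A
A → R
R → N
N → Q
Q → O
Q → K
K → M
M → P
P → L
P → I
I → J
J → H
H → E
E → F
F → D
F → B
M → G
G → C

A → R → N → Q → O → K → M → P → L → I → J → H → E → F → D → B → G → C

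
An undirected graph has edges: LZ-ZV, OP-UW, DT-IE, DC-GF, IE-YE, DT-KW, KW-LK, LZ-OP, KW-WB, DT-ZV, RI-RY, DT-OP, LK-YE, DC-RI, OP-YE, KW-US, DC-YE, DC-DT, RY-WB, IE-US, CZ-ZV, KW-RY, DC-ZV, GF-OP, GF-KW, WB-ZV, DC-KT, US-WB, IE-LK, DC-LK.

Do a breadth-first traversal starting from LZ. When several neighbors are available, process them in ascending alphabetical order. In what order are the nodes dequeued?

Visit LZ; enqueue OP, ZV → queue [OP, ZV]
Visit OP; enqueue DT, GF, UW, YE → queue [ZV, DT, GF, UW, YE]
Visit ZV; enqueue CZ, DC, WB → queue [DT, GF, UW, YE, CZ, DC, WB]
Visit DT; enqueue IE, KW → queue [GF, UW, YE, CZ, DC, WB, IE, KW]
Visit GF → queue [UW, YE, CZ, DC, WB, IE, KW]
Visit UW → queue [YE, CZ, DC, WB, IE, KW]
Visit YE; enqueue LK → queue [CZ, DC, WB, IE, KW, LK]
Visit CZ → queue [DC, WB, IE, KW, LK]
Visit DC; enqueue KT, RI → queue [WB, IE, KW, LK, KT, RI]
Visit WB; enqueue RY, US → queue [IE, KW, LK, KT, RI, RY, US]
Visit IE → queue [KW, LK, KT, RI, RY, US]
Visit KW → queue [LK, KT, RI, RY, US]
Visit LK → queue [KT, RI, RY, US]
Visit KT → queue [RI, RY, US]
Visit RI → queue [RY, US]
Visit RY → queue [US]
Visit US → queue []

LZ, OP, ZV, DT, GF, UW, YE, CZ, DC, WB, IE, KW, LK, KT, RI, RY, US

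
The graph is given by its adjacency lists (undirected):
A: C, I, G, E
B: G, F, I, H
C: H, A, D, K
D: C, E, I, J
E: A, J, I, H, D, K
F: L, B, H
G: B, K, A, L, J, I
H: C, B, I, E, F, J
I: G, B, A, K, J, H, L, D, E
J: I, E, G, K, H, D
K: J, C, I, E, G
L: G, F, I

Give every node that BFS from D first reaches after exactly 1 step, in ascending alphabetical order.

Level 0: D
Level 1: C, E, I, J
Level 2: A, B, G, H, K, L
Level 3: F

C, E, I, J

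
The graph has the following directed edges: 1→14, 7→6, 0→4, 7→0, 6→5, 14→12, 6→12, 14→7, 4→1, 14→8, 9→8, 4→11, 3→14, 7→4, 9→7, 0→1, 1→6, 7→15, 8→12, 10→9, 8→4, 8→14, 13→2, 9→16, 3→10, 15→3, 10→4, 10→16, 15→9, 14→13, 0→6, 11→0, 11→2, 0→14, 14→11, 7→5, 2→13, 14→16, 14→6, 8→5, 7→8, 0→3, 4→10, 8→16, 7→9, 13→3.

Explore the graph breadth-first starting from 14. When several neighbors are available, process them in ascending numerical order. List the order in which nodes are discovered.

14 → 6 → 7 → 8 → 11 → 12 → 13 → 16 → 5 → 0 → 4 → 9 → 15 → 2 → 3 → 1 → 10

Visit 14; enqueue 6, 7, 8, 11, 12, 13, 16 → queue [6, 7, 8, 11, 12, 13, 16]
Visit 6; enqueue 5 → queue [7, 8, 11, 12, 13, 16, 5]
Visit 7; enqueue 0, 4, 9, 15 → queue [8, 11, 12, 13, 16, 5, 0, 4, 9, 15]
Visit 8 → queue [11, 12, 13, 16, 5, 0, 4, 9, 15]
Visit 11; enqueue 2 → queue [12, 13, 16, 5, 0, 4, 9, 15, 2]
Visit 12 → queue [13, 16, 5, 0, 4, 9, 15, 2]
Visit 13; enqueue 3 → queue [16, 5, 0, 4, 9, 15, 2, 3]
Visit 16 → queue [5, 0, 4, 9, 15, 2, 3]
Visit 5 → queue [0, 4, 9, 15, 2, 3]
Visit 0; enqueue 1 → queue [4, 9, 15, 2, 3, 1]
Visit 4; enqueue 10 → queue [9, 15, 2, 3, 1, 10]
Visit 9 → queue [15, 2, 3, 1, 10]
Visit 15 → queue [2, 3, 1, 10]
Visit 2 → queue [3, 1, 10]
Visit 3 → queue [1, 10]
Visit 1 → queue [10]
Visit 10 → queue []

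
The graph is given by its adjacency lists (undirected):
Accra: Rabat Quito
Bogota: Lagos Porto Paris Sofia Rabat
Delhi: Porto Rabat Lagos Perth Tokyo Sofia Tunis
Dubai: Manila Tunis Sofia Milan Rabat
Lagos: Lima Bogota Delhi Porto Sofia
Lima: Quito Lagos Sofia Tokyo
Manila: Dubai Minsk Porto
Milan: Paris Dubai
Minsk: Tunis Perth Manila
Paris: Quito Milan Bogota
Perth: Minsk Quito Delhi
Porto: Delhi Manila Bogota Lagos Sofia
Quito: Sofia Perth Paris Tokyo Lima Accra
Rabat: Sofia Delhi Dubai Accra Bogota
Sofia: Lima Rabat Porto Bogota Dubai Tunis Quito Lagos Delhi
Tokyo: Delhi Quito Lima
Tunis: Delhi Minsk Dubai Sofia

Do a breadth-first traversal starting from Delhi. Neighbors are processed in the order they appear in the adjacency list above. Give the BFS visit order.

Delhi, Porto, Rabat, Lagos, Perth, Tokyo, Sofia, Tunis, Manila, Bogota, Dubai, Accra, Lima, Minsk, Quito, Paris, Milan

Visit Delhi; enqueue Porto, Rabat, Lagos, Perth, Tokyo, Sofia, Tunis → queue [Porto, Rabat, Lagos, Perth, Tokyo, Sofia, Tunis]
Visit Porto; enqueue Manila, Bogota → queue [Rabat, Lagos, Perth, Tokyo, Sofia, Tunis, Manila, Bogota]
Visit Rabat; enqueue Dubai, Accra → queue [Lagos, Perth, Tokyo, Sofia, Tunis, Manila, Bogota, Dubai, Accra]
Visit Lagos; enqueue Lima → queue [Perth, Tokyo, Sofia, Tunis, Manila, Bogota, Dubai, Accra, Lima]
Visit Perth; enqueue Minsk, Quito → queue [Tokyo, Sofia, Tunis, Manila, Bogota, Dubai, Accra, Lima, Minsk, Quito]
Visit Tokyo → queue [Sofia, Tunis, Manila, Bogota, Dubai, Accra, Lima, Minsk, Quito]
Visit Sofia → queue [Tunis, Manila, Bogota, Dubai, Accra, Lima, Minsk, Quito]
Visit Tunis → queue [Manila, Bogota, Dubai, Accra, Lima, Minsk, Quito]
Visit Manila → queue [Bogota, Dubai, Accra, Lima, Minsk, Quito]
Visit Bogota; enqueue Paris → queue [Dubai, Accra, Lima, Minsk, Quito, Paris]
Visit Dubai; enqueue Milan → queue [Accra, Lima, Minsk, Quito, Paris, Milan]
Visit Accra → queue [Lima, Minsk, Quito, Paris, Milan]
Visit Lima → queue [Minsk, Quito, Paris, Milan]
Visit Minsk → queue [Quito, Paris, Milan]
Visit Quito → queue [Paris, Milan]
Visit Paris → queue [Milan]
Visit Milan → queue []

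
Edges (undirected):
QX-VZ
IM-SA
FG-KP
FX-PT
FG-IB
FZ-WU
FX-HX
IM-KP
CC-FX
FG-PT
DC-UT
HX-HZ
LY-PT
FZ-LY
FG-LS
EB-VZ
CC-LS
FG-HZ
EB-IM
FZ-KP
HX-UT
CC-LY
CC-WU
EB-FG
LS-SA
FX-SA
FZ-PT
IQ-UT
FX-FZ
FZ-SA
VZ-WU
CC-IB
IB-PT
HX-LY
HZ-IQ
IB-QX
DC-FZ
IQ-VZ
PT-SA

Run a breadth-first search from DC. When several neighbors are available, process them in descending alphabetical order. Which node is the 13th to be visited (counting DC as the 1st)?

Visit DC; enqueue UT, FZ → queue [UT, FZ]
Visit UT; enqueue IQ, HX → queue [FZ, IQ, HX]
Visit FZ; enqueue WU, SA, PT, LY, KP, FX → queue [IQ, HX, WU, SA, PT, LY, KP, FX]
Visit IQ; enqueue VZ, HZ → queue [HX, WU, SA, PT, LY, KP, FX, VZ, HZ]
Visit HX → queue [WU, SA, PT, LY, KP, FX, VZ, HZ]
Visit WU; enqueue CC → queue [SA, PT, LY, KP, FX, VZ, HZ, CC]
Visit SA; enqueue LS, IM → queue [PT, LY, KP, FX, VZ, HZ, CC, LS, IM]
Visit PT; enqueue IB, FG → queue [LY, KP, FX, VZ, HZ, CC, LS, IM, IB, FG]
Visit LY → queue [KP, FX, VZ, HZ, CC, LS, IM, IB, FG]
Visit KP → queue [FX, VZ, HZ, CC, LS, IM, IB, FG]
Visit FX → queue [VZ, HZ, CC, LS, IM, IB, FG]
Visit VZ; enqueue QX, EB → queue [HZ, CC, LS, IM, IB, FG, QX, EB]
Visit HZ → queue [CC, LS, IM, IB, FG, QX, EB]
Visit CC → queue [LS, IM, IB, FG, QX, EB]
Visit LS → queue [IM, IB, FG, QX, EB]
Visit IM → queue [IB, FG, QX, EB]
Visit IB → queue [FG, QX, EB]
Visit FG → queue [QX, EB]
Visit QX → queue [EB]
Visit EB → queue []

Visit order: DC, UT, FZ, IQ, HX, WU, SA, PT, LY, KP, FX, VZ, HZ, CC, LS, IM, IB, FG, QX, EB

HZ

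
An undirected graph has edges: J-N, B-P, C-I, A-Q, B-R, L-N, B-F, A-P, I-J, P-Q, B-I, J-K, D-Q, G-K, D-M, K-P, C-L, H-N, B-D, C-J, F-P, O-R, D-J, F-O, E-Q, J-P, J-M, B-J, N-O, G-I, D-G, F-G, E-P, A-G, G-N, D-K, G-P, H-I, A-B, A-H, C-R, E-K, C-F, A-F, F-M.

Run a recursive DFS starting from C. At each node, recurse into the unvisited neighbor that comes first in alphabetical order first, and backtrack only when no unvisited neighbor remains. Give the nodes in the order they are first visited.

C → F → A → B → D → G → I → H → N → J → K → E → P → Q → M → L → O → R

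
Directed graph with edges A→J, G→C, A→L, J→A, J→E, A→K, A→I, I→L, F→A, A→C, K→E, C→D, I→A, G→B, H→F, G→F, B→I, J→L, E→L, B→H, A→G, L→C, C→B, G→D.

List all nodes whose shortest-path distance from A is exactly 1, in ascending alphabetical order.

C, G, I, J, K, L

Level 0: A
Level 1: C, G, I, J, K, L
Level 2: B, D, E, F
Level 3: H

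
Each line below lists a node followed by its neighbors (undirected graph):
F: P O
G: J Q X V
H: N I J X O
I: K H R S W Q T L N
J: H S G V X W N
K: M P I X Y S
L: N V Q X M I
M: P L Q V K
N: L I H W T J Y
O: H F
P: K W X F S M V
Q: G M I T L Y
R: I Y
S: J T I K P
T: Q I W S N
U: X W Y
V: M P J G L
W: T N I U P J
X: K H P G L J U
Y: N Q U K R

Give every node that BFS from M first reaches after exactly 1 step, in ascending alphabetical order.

Level 0: M
Level 1: K, L, P, Q, V
Level 2: F, G, I, J, N, S, T, W, X, Y
Level 3: H, O, R, U

K, L, P, Q, V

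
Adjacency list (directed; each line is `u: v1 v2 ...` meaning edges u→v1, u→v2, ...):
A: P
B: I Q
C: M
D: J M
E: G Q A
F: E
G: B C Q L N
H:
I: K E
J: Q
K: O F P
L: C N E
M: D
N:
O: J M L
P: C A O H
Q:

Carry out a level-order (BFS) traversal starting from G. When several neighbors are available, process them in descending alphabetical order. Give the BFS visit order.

Visit G; enqueue Q, N, L, C, B → queue [Q, N, L, C, B]
Visit Q → queue [N, L, C, B]
Visit N → queue [L, C, B]
Visit L; enqueue E → queue [C, B, E]
Visit C; enqueue M → queue [B, E, M]
Visit B; enqueue I → queue [E, M, I]
Visit E; enqueue A → queue [M, I, A]
Visit M; enqueue D → queue [I, A, D]
Visit I; enqueue K → queue [A, D, K]
Visit A; enqueue P → queue [D, K, P]
Visit D; enqueue J → queue [K, P, J]
Visit K; enqueue O, F → queue [P, J, O, F]
Visit P; enqueue H → queue [J, O, F, H]
Visit J → queue [O, F, H]
Visit O → queue [F, H]
Visit F → queue [H]
Visit H → queue []

G → Q → N → L → C → B → E → M → I → A → D → K → P → J → O → F → H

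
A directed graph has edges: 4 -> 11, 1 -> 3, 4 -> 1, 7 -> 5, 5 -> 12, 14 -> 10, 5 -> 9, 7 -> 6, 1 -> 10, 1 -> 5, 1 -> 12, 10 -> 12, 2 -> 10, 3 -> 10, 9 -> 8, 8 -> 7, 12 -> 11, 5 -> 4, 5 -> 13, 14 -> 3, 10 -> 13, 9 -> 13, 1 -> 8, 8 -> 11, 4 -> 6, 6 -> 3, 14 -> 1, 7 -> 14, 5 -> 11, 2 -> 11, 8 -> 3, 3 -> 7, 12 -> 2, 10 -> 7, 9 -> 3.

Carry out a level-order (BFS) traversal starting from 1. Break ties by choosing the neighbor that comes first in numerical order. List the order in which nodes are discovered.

Visit 1; enqueue 3, 5, 8, 10, 12 → queue [3, 5, 8, 10, 12]
Visit 3; enqueue 7 → queue [5, 8, 10, 12, 7]
Visit 5; enqueue 4, 9, 11, 13 → queue [8, 10, 12, 7, 4, 9, 11, 13]
Visit 8 → queue [10, 12, 7, 4, 9, 11, 13]
Visit 10 → queue [12, 7, 4, 9, 11, 13]
Visit 12; enqueue 2 → queue [7, 4, 9, 11, 13, 2]
Visit 7; enqueue 6, 14 → queue [4, 9, 11, 13, 2, 6, 14]
Visit 4 → queue [9, 11, 13, 2, 6, 14]
Visit 9 → queue [11, 13, 2, 6, 14]
Visit 11 → queue [13, 2, 6, 14]
Visit 13 → queue [2, 6, 14]
Visit 2 → queue [6, 14]
Visit 6 → queue [14]
Visit 14 → queue []

1 3 5 8 10 12 7 4 9 11 13 2 6 14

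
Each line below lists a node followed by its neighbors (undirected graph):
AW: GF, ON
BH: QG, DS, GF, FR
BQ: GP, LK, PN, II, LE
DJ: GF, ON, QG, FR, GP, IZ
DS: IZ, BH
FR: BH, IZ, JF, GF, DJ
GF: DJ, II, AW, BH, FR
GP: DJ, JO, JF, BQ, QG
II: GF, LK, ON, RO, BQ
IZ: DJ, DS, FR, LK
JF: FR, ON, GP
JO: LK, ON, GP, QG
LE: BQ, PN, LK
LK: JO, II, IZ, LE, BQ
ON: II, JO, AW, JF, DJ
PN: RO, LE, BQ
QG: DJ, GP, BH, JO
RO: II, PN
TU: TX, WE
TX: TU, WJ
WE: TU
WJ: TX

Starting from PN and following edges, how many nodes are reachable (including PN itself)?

BFS from PN visits: PN, BQ, LE, RO, GP, II, LK, DJ, JF, JO, QG, GF, ON, IZ, FR, BH, AW, DS
Reachable nodes: 18 of 22 total.

18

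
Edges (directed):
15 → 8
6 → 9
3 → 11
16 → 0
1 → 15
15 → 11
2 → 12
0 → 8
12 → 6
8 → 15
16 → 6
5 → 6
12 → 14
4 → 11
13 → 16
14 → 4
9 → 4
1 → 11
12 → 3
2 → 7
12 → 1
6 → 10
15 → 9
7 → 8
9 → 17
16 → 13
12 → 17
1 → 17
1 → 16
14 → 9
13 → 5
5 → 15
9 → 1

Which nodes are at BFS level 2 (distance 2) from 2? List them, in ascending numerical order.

Level 0: 2
Level 1: 7, 12
Level 2: 1, 3, 6, 8, 14, 17
Level 3: 4, 9, 10, 11, 15, 16
Level 4: 0, 13
Level 5: 5

1, 3, 6, 8, 14, 17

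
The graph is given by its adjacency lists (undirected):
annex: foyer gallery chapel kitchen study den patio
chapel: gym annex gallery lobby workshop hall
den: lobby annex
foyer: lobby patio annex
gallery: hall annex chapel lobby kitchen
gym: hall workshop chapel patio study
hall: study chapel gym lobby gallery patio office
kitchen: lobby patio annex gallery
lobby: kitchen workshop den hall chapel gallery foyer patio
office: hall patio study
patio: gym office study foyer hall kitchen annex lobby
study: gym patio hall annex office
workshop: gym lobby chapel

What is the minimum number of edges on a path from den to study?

2

Level 0: den
Level 1: annex, lobby
Level 2: chapel, foyer, gallery, hall, kitchen, patio, study, workshop
Level 3: gym, office
study first appears at level 2.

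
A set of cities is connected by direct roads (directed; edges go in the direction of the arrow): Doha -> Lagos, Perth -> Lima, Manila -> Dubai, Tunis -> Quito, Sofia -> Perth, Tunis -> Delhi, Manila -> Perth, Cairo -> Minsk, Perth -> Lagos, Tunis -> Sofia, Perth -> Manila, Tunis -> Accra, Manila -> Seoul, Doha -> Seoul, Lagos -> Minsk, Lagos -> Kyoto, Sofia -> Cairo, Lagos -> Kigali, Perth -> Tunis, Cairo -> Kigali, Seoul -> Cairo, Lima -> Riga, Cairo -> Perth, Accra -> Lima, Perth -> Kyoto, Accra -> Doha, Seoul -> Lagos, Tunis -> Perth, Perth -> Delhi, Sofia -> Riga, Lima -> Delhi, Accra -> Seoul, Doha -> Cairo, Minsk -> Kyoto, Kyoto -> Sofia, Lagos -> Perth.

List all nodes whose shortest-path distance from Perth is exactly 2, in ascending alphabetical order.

Accra, Dubai, Kigali, Minsk, Quito, Riga, Seoul, Sofia

Level 0: Perth
Level 1: Delhi, Kyoto, Lagos, Lima, Manila, Tunis
Level 2: Accra, Dubai, Kigali, Minsk, Quito, Riga, Seoul, Sofia
Level 3: Cairo, Doha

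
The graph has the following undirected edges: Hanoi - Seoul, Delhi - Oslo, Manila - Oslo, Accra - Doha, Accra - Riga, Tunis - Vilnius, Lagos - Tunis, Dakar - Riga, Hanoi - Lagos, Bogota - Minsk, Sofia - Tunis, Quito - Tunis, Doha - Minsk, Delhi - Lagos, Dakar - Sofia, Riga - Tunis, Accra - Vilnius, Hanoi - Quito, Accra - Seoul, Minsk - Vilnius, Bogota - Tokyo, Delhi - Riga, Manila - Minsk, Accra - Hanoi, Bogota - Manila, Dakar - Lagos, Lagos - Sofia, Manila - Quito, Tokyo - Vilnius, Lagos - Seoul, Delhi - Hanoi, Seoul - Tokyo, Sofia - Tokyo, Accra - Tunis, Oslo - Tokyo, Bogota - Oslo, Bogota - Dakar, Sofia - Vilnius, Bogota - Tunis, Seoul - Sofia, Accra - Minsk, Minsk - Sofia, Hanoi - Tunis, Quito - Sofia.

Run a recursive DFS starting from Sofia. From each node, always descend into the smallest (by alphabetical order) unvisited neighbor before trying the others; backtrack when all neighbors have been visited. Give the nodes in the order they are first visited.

Sofia → Dakar → Bogota → Manila → Minsk → Accra → Doha → Hanoi → Delhi → Lagos → Seoul → Tokyo → Oslo → Vilnius → Tunis → Quito → Riga

Visit Sofia
Sofia → Dakar
Dakar → Bogota
Bogota → Manila
Manila → Minsk
Minsk → Accra
Accra → Doha
Accra → Hanoi
Hanoi → Delhi
Delhi → Lagos
Lagos → Seoul
Seoul → Tokyo
Tokyo → Oslo
Tokyo → Vilnius
Vilnius → Tunis
Tunis → Quito
Tunis → Riga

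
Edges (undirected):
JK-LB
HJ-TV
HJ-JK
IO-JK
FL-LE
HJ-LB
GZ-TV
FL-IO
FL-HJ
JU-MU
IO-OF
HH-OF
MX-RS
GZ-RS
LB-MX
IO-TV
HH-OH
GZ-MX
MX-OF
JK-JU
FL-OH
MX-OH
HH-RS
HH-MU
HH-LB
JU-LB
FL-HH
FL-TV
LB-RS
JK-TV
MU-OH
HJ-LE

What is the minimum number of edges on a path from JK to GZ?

2

Level 0: JK
Level 1: HJ, IO, JU, LB, TV
Level 2: FL, GZ, HH, LE, MU, MX, OF, RS
Level 3: OH
GZ first appears at level 2.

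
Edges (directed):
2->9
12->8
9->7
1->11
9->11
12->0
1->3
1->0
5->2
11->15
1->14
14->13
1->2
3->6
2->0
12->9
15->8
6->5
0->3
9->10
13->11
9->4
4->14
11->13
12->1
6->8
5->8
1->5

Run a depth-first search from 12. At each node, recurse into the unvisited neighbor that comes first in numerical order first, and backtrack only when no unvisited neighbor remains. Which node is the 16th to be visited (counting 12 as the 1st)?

1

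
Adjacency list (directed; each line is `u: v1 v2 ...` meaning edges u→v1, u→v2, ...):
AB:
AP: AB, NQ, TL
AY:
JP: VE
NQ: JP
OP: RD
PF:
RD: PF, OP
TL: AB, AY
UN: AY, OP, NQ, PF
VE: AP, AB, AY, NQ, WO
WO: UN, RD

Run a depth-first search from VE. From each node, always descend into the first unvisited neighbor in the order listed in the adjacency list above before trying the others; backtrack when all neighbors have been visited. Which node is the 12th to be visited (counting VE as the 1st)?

PF

Visit VE
VE → AP
AP → AB
AP → NQ
NQ → JP
AP → TL
TL → AY
VE → WO
WO → UN
UN → OP
OP → RD
RD → PF

Visit order: VE, AP, AB, NQ, JP, TL, AY, WO, UN, OP, RD, PF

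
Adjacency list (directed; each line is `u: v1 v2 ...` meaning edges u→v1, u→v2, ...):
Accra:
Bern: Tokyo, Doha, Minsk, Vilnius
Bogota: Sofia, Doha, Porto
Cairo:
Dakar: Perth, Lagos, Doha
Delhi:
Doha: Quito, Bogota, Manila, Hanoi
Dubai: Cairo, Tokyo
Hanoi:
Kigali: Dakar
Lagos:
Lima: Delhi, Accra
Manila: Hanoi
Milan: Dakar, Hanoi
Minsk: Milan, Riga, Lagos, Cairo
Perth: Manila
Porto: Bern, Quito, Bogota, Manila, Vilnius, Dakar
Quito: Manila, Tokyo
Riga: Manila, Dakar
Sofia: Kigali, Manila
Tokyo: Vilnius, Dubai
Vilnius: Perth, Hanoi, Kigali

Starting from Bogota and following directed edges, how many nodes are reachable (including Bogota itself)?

BFS from Bogota visits: Bogota, Sofia, Doha, Porto, Kigali, Manila, Quito, Hanoi, Bern, Vilnius, Dakar, Tokyo, Minsk, Perth, Lagos, Dubai, Milan, Riga, Cairo
Reachable nodes: 19 of 22 total.

19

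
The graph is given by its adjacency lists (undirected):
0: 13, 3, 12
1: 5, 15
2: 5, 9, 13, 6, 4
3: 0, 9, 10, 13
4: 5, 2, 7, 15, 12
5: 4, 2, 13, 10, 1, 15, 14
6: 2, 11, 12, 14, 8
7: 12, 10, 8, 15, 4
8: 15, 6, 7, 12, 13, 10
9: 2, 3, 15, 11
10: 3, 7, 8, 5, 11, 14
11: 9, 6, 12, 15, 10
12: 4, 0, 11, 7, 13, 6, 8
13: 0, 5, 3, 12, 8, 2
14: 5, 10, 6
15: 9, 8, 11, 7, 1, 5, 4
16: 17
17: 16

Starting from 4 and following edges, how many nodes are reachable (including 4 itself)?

16

BFS from 4 visits: 4, 5, 2, 7, 15, 12, 13, 10, 1, 14, 9, 6, 8, 11, 0, 3
Reachable nodes: 16 of 18 total.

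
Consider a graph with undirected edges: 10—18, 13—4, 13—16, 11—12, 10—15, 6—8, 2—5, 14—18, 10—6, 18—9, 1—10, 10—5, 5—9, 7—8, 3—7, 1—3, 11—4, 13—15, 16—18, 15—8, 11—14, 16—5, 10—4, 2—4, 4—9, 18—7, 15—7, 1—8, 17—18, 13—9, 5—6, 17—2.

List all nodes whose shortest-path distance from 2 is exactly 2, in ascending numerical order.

6, 9, 10, 11, 13, 16, 18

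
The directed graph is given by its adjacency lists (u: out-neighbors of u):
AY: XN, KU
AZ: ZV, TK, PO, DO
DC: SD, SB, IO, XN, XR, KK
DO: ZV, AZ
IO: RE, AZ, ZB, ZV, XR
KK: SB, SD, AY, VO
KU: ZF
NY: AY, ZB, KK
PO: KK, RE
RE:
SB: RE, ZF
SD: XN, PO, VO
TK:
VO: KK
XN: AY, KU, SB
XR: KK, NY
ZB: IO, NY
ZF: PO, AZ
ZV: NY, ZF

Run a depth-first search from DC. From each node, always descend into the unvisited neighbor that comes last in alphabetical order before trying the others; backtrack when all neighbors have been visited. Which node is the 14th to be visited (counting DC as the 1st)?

SB

Visit DC
DC → XR
XR → NY
NY → ZB
ZB → IO
IO → ZV
ZV → ZF
ZF → PO
PO → RE
PO → KK
KK → VO
KK → SD
SD → XN
XN → SB
XN → KU
XN → AY
ZF → AZ
AZ → TK
AZ → DO

Visit order: DC, XR, NY, ZB, IO, ZV, ZF, PO, RE, KK, VO, SD, XN, SB, KU, AY, AZ, TK, DO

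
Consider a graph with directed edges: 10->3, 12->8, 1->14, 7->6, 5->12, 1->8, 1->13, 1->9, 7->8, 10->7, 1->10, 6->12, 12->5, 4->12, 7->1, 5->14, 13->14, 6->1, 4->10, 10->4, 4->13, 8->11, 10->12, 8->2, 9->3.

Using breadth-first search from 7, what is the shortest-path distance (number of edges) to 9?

Level 0: 7
Level 1: 1, 6, 8
Level 2: 2, 9, 10, 11, 12, 13, 14
Level 3: 3, 4, 5
9 first appears at level 2.

2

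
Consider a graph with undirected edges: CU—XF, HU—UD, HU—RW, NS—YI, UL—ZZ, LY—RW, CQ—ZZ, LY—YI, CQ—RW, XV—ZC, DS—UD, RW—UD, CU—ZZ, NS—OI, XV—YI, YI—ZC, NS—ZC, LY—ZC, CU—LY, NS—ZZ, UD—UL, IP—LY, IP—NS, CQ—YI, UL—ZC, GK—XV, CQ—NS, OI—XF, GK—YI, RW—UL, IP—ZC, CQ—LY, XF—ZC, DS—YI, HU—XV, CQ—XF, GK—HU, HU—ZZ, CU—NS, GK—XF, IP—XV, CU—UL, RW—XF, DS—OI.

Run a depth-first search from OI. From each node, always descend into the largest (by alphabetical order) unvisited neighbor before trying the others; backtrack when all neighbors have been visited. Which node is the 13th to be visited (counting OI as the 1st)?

CU

Visit OI
OI → XF
XF → ZC
ZC → YI
YI → XV
XV → IP
IP → NS
NS → ZZ
ZZ → UL
UL → UD
UD → RW
RW → LY
LY → CU
LY → CQ
RW → HU
HU → GK
UD → DS

Visit order: OI, XF, ZC, YI, XV, IP, NS, ZZ, UL, UD, RW, LY, CU, CQ, HU, GK, DS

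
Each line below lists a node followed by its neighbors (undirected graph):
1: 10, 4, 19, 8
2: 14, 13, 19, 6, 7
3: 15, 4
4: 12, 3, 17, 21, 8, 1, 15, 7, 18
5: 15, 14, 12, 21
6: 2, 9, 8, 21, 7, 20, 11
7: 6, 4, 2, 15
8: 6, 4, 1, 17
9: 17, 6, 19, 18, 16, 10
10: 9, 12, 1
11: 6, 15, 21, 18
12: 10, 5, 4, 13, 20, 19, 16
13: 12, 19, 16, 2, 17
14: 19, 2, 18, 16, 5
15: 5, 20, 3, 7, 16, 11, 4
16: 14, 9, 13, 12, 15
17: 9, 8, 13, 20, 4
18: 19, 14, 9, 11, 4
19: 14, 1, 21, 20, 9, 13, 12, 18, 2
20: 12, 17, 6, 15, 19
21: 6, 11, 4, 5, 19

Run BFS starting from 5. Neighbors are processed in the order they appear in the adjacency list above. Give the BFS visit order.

5, 15, 14, 12, 21, 20, 3, 7, 16, 11, 4, 19, 2, 18, 10, 13, 6, 17, 9, 8, 1

Visit 5; enqueue 15, 14, 12, 21 → queue [15, 14, 12, 21]
Visit 15; enqueue 20, 3, 7, 16, 11, 4 → queue [14, 12, 21, 20, 3, 7, 16, 11, 4]
Visit 14; enqueue 19, 2, 18 → queue [12, 21, 20, 3, 7, 16, 11, 4, 19, 2, 18]
Visit 12; enqueue 10, 13 → queue [21, 20, 3, 7, 16, 11, 4, 19, 2, 18, 10, 13]
Visit 21; enqueue 6 → queue [20, 3, 7, 16, 11, 4, 19, 2, 18, 10, 13, 6]
Visit 20; enqueue 17 → queue [3, 7, 16, 11, 4, 19, 2, 18, 10, 13, 6, 17]
Visit 3 → queue [7, 16, 11, 4, 19, 2, 18, 10, 13, 6, 17]
Visit 7 → queue [16, 11, 4, 19, 2, 18, 10, 13, 6, 17]
Visit 16; enqueue 9 → queue [11, 4, 19, 2, 18, 10, 13, 6, 17, 9]
Visit 11 → queue [4, 19, 2, 18, 10, 13, 6, 17, 9]
Visit 4; enqueue 8, 1 → queue [19, 2, 18, 10, 13, 6, 17, 9, 8, 1]
Visit 19 → queue [2, 18, 10, 13, 6, 17, 9, 8, 1]
Visit 2 → queue [18, 10, 13, 6, 17, 9, 8, 1]
Visit 18 → queue [10, 13, 6, 17, 9, 8, 1]
Visit 10 → queue [13, 6, 17, 9, 8, 1]
Visit 13 → queue [6, 17, 9, 8, 1]
Visit 6 → queue [17, 9, 8, 1]
Visit 17 → queue [9, 8, 1]
Visit 9 → queue [8, 1]
Visit 8 → queue [1]
Visit 1 → queue []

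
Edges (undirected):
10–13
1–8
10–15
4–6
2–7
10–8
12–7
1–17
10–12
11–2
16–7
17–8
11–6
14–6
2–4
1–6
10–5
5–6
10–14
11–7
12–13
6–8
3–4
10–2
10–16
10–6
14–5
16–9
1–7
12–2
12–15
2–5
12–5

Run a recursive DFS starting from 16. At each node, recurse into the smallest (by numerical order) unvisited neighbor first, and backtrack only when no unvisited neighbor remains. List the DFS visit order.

16, 7, 1, 6, 4, 2, 5, 10, 8, 17, 12, 13, 15, 14, 11, 3, 9

Visit 16
16 → 7
7 → 1
1 → 6
6 → 4
4 → 2
2 → 5
5 → 10
10 → 8
8 → 17
10 → 12
12 → 13
12 → 15
10 → 14
2 → 11
4 → 3
16 → 9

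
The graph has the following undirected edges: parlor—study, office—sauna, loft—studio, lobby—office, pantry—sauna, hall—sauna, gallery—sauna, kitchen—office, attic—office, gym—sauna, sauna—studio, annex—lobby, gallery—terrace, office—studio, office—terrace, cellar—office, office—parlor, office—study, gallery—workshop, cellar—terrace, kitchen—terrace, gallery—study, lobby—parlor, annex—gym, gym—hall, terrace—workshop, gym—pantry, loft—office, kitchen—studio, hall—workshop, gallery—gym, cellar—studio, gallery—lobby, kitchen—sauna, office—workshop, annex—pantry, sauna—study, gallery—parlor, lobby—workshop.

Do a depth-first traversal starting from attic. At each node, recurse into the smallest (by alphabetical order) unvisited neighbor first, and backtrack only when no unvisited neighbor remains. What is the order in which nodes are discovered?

Visit attic
attic → office
office → cellar
cellar → studio
studio → kitchen
kitchen → sauna
sauna → gallery
gallery → gym
gym → annex
annex → lobby
lobby → parlor
parlor → study
lobby → workshop
workshop → hall
workshop → terrace
annex → pantry
studio → loft

attic → office → cellar → studio → kitchen → sauna → gallery → gym → annex → lobby → parlor → study → workshop → hall → terrace → pantry → loft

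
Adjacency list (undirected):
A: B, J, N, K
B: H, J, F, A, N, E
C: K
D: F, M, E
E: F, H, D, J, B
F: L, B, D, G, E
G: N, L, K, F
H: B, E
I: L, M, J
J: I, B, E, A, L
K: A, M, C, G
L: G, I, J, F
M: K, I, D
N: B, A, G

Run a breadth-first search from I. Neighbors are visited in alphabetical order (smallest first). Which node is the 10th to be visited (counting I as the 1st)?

Visit I; enqueue J, L, M → queue [J, L, M]
Visit J; enqueue A, B, E → queue [L, M, A, B, E]
Visit L; enqueue F, G → queue [M, A, B, E, F, G]
Visit M; enqueue D, K → queue [A, B, E, F, G, D, K]
Visit A; enqueue N → queue [B, E, F, G, D, K, N]
Visit B; enqueue H → queue [E, F, G, D, K, N, H]
Visit E → queue [F, G, D, K, N, H]
Visit F → queue [G, D, K, N, H]
Visit G → queue [D, K, N, H]
Visit D → queue [K, N, H]
Visit K; enqueue C → queue [N, H, C]
Visit N → queue [H, C]
Visit H → queue [C]
Visit C → queue []

Visit order: I, J, L, M, A, B, E, F, G, D, K, N, H, C

D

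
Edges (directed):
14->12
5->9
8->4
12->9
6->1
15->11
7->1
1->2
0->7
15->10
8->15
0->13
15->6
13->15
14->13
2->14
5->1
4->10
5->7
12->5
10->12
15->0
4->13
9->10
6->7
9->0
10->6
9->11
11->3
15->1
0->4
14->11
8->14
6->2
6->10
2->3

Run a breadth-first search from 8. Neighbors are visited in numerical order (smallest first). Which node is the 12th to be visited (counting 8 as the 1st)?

Visit 8; enqueue 4, 14, 15 → queue [4, 14, 15]
Visit 4; enqueue 10, 13 → queue [14, 15, 10, 13]
Visit 14; enqueue 11, 12 → queue [15, 10, 13, 11, 12]
Visit 15; enqueue 0, 1, 6 → queue [10, 13, 11, 12, 0, 1, 6]
Visit 10 → queue [13, 11, 12, 0, 1, 6]
Visit 13 → queue [11, 12, 0, 1, 6]
Visit 11; enqueue 3 → queue [12, 0, 1, 6, 3]
Visit 12; enqueue 5, 9 → queue [0, 1, 6, 3, 5, 9]
Visit 0; enqueue 7 → queue [1, 6, 3, 5, 9, 7]
Visit 1; enqueue 2 → queue [6, 3, 5, 9, 7, 2]
Visit 6 → queue [3, 5, 9, 7, 2]
Visit 3 → queue [5, 9, 7, 2]
Visit 5 → queue [9, 7, 2]
Visit 9 → queue [7, 2]
Visit 7 → queue [2]
Visit 2 → queue []

Visit order: 8, 4, 14, 15, 10, 13, 11, 12, 0, 1, 6, 3, 5, 9, 7, 2

3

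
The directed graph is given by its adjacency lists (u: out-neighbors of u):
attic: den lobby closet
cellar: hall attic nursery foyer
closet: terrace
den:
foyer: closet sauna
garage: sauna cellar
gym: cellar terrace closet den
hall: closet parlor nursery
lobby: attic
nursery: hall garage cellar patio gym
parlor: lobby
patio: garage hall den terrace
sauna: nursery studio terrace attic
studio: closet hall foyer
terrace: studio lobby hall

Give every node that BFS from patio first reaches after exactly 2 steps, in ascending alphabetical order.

Level 0: patio
Level 1: den, garage, hall, terrace
Level 2: cellar, closet, lobby, nursery, parlor, sauna, studio
Level 3: attic, foyer, gym

cellar, closet, lobby, nursery, parlor, sauna, studio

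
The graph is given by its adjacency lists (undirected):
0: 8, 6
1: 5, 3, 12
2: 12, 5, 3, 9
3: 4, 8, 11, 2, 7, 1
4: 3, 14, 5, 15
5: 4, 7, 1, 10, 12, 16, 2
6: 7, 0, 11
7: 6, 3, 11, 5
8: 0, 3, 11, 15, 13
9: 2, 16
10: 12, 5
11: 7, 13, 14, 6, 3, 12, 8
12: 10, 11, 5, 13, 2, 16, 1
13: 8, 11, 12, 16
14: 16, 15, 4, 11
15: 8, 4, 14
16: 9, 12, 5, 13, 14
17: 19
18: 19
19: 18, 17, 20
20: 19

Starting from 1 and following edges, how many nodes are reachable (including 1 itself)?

BFS from 1 visits: 1, 3, 5, 12, 2, 4, 7, 8, 11, 10, 16, 13, 9, 14, 15, 6, 0
Reachable nodes: 17 of 21 total.

17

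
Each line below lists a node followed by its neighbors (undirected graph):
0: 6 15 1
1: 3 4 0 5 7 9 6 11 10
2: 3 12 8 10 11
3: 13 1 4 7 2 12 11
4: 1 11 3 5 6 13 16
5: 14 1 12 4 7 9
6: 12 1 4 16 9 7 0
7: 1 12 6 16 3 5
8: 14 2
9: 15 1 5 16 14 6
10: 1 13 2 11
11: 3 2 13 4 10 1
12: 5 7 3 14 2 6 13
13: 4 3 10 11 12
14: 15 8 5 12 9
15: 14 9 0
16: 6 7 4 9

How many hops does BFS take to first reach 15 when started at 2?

3

Level 0: 2
Level 1: 3, 8, 10, 11, 12
Level 2: 1, 4, 5, 6, 7, 13, 14
Level 3: 0, 9, 15, 16
15 first appears at level 3.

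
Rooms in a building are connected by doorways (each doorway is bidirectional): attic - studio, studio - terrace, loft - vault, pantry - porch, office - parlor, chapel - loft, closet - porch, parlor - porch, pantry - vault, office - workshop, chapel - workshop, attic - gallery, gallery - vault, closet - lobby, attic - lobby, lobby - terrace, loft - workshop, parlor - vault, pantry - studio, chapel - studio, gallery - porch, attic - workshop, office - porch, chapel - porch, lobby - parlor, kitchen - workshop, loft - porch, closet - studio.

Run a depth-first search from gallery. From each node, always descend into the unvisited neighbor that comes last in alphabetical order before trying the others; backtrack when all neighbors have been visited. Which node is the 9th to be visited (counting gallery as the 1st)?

Visit gallery
gallery → vault
vault → parlor
parlor → porch
porch → pantry
pantry → studio
studio → terrace
terrace → lobby
lobby → closet
lobby → attic
attic → workshop
workshop → office
workshop → loft
loft → chapel
workshop → kitchen

Visit order: gallery, vault, parlor, porch, pantry, studio, terrace, lobby, closet, attic, workshop, office, loft, chapel, kitchen

closet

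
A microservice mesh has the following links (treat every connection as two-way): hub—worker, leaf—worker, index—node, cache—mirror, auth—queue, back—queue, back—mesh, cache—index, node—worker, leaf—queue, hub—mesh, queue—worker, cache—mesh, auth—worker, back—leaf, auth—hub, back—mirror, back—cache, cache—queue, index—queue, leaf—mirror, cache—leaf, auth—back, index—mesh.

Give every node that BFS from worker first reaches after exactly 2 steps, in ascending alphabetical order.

Level 0: worker
Level 1: auth, hub, leaf, node, queue
Level 2: back, cache, index, mesh, mirror

back, cache, index, mesh, mirror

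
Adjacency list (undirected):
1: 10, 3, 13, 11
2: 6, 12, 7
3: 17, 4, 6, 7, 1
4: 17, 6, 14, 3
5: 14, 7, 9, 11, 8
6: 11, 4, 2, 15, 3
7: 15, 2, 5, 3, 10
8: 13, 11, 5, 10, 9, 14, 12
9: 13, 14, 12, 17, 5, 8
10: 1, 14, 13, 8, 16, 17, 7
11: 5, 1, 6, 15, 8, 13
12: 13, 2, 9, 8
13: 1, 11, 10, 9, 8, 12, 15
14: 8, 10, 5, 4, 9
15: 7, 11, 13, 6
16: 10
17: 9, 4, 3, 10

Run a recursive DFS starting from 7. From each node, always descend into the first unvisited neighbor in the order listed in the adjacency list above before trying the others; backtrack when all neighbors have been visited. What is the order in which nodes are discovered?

7 15 11 5 14 8 13 1 10 16 17 9 12 2 6 4 3

Visit 7
7 → 15
15 → 11
11 → 5
5 → 14
14 → 8
8 → 13
13 → 1
1 → 10
10 → 16
10 → 17
17 → 9
9 → 12
12 → 2
2 → 6
6 → 4
4 → 3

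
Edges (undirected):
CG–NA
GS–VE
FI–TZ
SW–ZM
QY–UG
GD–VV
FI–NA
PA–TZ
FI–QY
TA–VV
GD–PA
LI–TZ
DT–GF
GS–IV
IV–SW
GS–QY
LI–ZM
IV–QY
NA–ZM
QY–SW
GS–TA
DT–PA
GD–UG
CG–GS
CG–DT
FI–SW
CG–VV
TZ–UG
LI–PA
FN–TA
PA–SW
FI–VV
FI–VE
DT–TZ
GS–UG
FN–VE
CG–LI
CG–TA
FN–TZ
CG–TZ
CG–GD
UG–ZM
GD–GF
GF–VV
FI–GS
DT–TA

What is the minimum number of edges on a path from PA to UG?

2

Level 0: PA
Level 1: DT, GD, LI, SW, TZ
Level 2: CG, FI, FN, GF, IV, QY, TA, UG, VV, ZM
Level 3: GS, NA, VE
UG first appears at level 2.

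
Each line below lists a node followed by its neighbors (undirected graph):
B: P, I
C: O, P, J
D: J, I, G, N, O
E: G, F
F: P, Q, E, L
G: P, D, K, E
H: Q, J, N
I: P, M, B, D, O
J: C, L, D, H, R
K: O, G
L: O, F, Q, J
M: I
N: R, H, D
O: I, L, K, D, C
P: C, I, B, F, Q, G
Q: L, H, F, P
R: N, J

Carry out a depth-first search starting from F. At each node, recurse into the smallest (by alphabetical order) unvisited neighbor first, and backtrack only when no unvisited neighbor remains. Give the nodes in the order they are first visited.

Visit F
F → E
E → G
G → D
D → I
I → B
B → P
P → C
C → J
J → H
H → N
N → R
H → Q
Q → L
L → O
O → K
I → M

F → E → G → D → I → B → P → C → J → H → N → R → Q → L → O → K → M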